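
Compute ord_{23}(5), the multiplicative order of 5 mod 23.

22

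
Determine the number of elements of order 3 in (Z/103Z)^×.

φ(103) = 103 − 1 = 102 = 2 · 3 · 17.
Since (Z/103Z)^× is cyclic of order 102, the number of elements of order d is φ(d) when d | 102 and 0 otherwise.
3 | 102, and φ(3) = 3 − 1 = 2.

2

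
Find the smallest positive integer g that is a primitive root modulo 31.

φ(31) = 31 − 1 = 30 = 2 · 3 · 5.
Test candidates g = 2, 3, … against the prime factors q ∈ {2, 3, 5} of φ(31): g is a generator iff g^(30/q) ≢ 1 for every such q.
g = 2: 2^15 ≡ 1 — hits 1, so not a primitive root.
g = 3: 3^15 ≡ 30; 3^10 ≡ 25; 3^6 ≡ 16 — none is 1, so 3 is a primitive root.
The smallest primitive root modulo 31 is 3.

3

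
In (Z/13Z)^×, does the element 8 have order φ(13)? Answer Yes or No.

No

φ(13) = 13 − 1 = 12 = 2^2 · 3.
Test 8^(12/q) mod 13 for each prime factor q of 12:
8^6 ≡ 12 (mod 13)  [q = 2: ≢ 1 ✓]
8^4 ≡ 1 (mod 13)  [q = 3: ≡ 1 ✗]
Since 8^4 ≡ 1, the order of 8 divides 4 < 12, so 8 is not a primitive root.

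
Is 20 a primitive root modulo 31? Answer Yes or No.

No

φ(31) = 31 − 1 = 30 = 2 · 3 · 5.
Test 20^(30/q) mod 31 for each prime factor q of 30:
20^15 ≡ 1 (mod 31)  [q = 2: ≡ 1 ✗]
20^10 ≡ 5 (mod 31)  [q = 3: ≢ 1 ✓]
20^6 ≡ 4 (mod 31)  [q = 5: ≢ 1 ✓]
Since 20^15 ≡ 1, the order of 20 divides 15 < 30, so 20 is not a primitive root.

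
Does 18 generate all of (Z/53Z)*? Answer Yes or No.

Yes

φ(53) = 53 − 1 = 52 = 2^2 · 13.
18 is a primitive root mod 53 iff 18^(φ(53)/q) ≢ 1 for every prime q | φ(53), i.e. q ∈ {2, 13}.
18^26 ≡ 52 (mod 53)  [q = 2: ≢ 1 ✓]
18^4 ≡ 36 (mod 53)  [q = 13: ≢ 1 ✓]
Every test exponent gives a nontrivial residue, hence 18 generates the full group.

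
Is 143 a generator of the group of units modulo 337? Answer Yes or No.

Yes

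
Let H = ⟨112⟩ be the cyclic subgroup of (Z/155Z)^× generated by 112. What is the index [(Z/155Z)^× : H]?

2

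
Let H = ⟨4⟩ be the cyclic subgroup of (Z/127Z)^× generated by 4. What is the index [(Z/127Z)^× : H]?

18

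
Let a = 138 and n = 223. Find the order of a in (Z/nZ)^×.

111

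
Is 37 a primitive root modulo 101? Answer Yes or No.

No

φ(101) = 101 − 1 = 100 = 2^2 · 5^2.
It suffices to check that the order of 37 is not a proper divisor of 100: compute 37^(100/q) for q ∈ {2, 5}.
37^50 ≡ 1 (mod 101)  [q = 2: ≡ 1 ✗]
37^20 ≡ 95 (mod 101)  [q = 5: ≢ 1 ✓]
37^50 ≡ 1 shows ord(37) | 50, strictly less than φ(101); not a primitive root.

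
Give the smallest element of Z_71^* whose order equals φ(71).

7

φ(71) = 71 − 1 = 70 = 2 · 5 · 7.
g is a primitive root iff g^(70/q) ≢ 1 (mod 71) for each prime q ∈ {2, 5, 7}.
g = 2: 2^35 ≡ 1 — hits 1, so not a primitive root.
g = 3: 3^35 ≡ 1 — hits 1, so not a primitive root.
g = 4: 4^35 ≡ 1 — hits 1, so not a primitive root.
g = 5: 5^35 ≡ 1 — hits 1, so not a primitive root.
g = 6: 6^35 ≡ 1 — hits 1, so not a primitive root.
g = 7: 7^35 ≡ 70; 7^14 ≡ 54; 7^10 ≡ 45 — none is 1, so 7 is a primitive root.
Hence the least primitive root of 71 is 7.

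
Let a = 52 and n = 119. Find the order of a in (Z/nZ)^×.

6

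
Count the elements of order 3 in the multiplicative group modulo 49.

2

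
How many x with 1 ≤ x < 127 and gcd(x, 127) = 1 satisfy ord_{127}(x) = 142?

φ(127) = 127 − 1 = 126 = 2 · 3^2 · 7.
Since (Z/127Z)^× is cyclic of order 126, the number of elements of order d is φ(d) when d | 126 and 0 otherwise.
Since 142 ∤ 126, the count is 0.

0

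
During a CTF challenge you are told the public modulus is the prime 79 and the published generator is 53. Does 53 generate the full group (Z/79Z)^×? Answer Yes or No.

Yes

φ(79) = 79 − 1 = 78 = 2 · 3 · 13.
An element g generates (Z/79Z)^× iff g^(78/q) ≢ 1 (mod 79) for each prime q ∈ {2, 3, 13}.
53^39 ≡ 78 (mod 79)  [q = 2: ≢ 1 ✓]
53^26 ≡ 55 (mod 79)  [q = 3: ≢ 1 ✓]
53^6 ≡ 22 (mod 79)  [q = 13: ≢ 1 ✓]
None equal 1, so ord_79(53) = 78: 53 is a primitive root.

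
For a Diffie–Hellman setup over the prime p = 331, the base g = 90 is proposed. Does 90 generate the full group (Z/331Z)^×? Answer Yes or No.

Yes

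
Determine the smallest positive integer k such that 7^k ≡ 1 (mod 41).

40

By Lagrange's theorem, ord_41(7) divides φ(41) = 41 − 1 = 40 = 2^3 · 5.
Divisors of 40: 1, 2, 4, 5, 8, 10, 20, 40.
Check 7^d mod 41 for each divisor in increasing order:
7^1 ≡ 7 (mod 41)
7^2 ≡ 8 (mod 41)
7^4 ≡ 23 (mod 41)
7^5 ≡ 38 (mod 41)
7^8 ≡ 37 (mod 41)
7^10 ≡ 9 (mod 41)
7^20 ≡ 40 (mod 41)
7^40 ≡ 1 (mod 41) ✓
The smallest such exponent is 40, so the order of 7 is 40.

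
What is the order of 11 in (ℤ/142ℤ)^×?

By Lagrange's theorem, ord_142(11) divides φ(142) = φ(2)·φ(71) = 1·70 = 70 = 2 · 5 · 7.
Divisors of 70: 1, 2, 5, 7, 10, 14, 35, 70.
Compute 11^d (mod 142) for the divisors d until we hit 1:
11^1 ≡ 11
11^2 ≡ 121
11^5 ≡ 23
11^7 ≡ 85
11^10 ≡ 103
11^14 ≡ 125
11^35 ≡ 141
11^70 ≡ 1
Therefore the multiplicative order of 11 modulo 142 is 70.

70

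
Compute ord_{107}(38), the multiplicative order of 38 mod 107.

The order of 38 must divide φ(107) = 107 − 1 = 106 = 2 · 53.
Divisors of 106: 1, 2, 53, 106.
Test each divisor d:
38^1 ≡ 38 (mod 107)
38^2 ≡ 53 (mod 107)
38^53 ≡ 106 (mod 107)
38^106 ≡ 1 (mod 107) ✓
Hence ord(38) = 106.

106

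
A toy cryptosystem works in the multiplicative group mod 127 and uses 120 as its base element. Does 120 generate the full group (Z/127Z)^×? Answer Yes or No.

φ(127) = 127 − 1 = 126 = 2 · 3^2 · 7.
Test 120^(126/q) mod 127 for each prime factor q of 126:
120^63 ≡ 1 (mod 127)  [q = 2: ≡ 1 ✗]
120^42 ≡ 107 (mod 127)  [q = 3: ≢ 1 ✓]
120^18 ≡ 64 (mod 127)  [q = 7: ≢ 1 ✓]
The check at q = 2 fails, so 120 generates a proper subgroup.

No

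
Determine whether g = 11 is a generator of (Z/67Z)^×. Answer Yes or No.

Yes

φ(67) = 67 − 1 = 66 = 2 · 3 · 11.
An element g generates (Z/67Z)^× iff g^(66/q) ≢ 1 (mod 67) for each prime q ∈ {2, 3, 11}.
11^33 ≡ 66 (mod 67)  [q = 2: ≢ 1 ✓]
11^22 ≡ 29 (mod 67)  [q = 3: ≢ 1 ✓]
11^6 ≡ 14 (mod 67)  [q = 11: ≢ 1 ✓]
Every test exponent gives a nontrivial residue, hence 11 generates the full group.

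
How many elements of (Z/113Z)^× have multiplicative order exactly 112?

φ(113) = 113 − 1 = 112 = 2^4 · 7.
In a cyclic group of order 112, there are φ(d) elements of order d for each divisor d of 112, and zero for non-divisors.
112 = 2^4 · 7 divides 112, and φ(112) = 48.

48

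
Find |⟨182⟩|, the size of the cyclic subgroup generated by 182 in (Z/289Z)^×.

272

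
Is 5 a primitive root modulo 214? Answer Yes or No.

Yes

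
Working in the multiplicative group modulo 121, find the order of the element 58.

55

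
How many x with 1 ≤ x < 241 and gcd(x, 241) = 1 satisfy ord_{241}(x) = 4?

2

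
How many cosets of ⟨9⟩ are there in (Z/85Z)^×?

8

The order of 9 must divide φ(85) = φ(5·17) = (5−1)·(17−1) = 4·16 = 64 = 2^6.
Divisors of 64: 1, 2, 4, 8, 16, 32, 64.
Test each divisor d:
9^1 ≡ 9 (mod 85)
9^2 ≡ 81 (mod 85)
9^4 ≡ 16 (mod 85)
9^8 ≡ 1 (mod 85) ✓
So ord_85(9) = 8, hence |⟨9⟩| = 8.
[(Z/85Z)^× : ⟨9⟩] = 64/8 = 8.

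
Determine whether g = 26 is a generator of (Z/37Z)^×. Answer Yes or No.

No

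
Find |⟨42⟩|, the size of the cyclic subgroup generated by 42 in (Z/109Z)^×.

108

By Lagrange's theorem, ord_109(42) divides φ(109) = 109 − 1 = 108 = 2^2 · 3^3.
Divisors of 108: 1, 2, 3, 4, 6, 9, 12, 18, 27, 36, 54, 108.
Compute 42^d (mod 109) for the divisors d until we hit 1:
42^1 ≡ 42
42^2 ≡ 20
42^3 ≡ 77
42^4 ≡ 73
42^6 ≡ 43
42^9 ≡ 41
42^12 ≡ 105
42^18 ≡ 46
42^27 ≡ 33
42^36 ≡ 45
42^54 ≡ 108
42^108 ≡ 1
So ord_109(42) = 108.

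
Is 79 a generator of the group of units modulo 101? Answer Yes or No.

φ(101) = 101 − 1 = 100 = 2^2 · 5^2.
Test 79^(100/q) mod 101 for each prime factor q of 100:
79^50 ≡ 1 (mod 101)  [q = 2: ≡ 1 ✗]
79^20 ≡ 84 (mod 101)  [q = 5: ≢ 1 ✓]
79^50 ≡ 1 shows ord(79) | 50, strictly less than φ(101); not a primitive root.

No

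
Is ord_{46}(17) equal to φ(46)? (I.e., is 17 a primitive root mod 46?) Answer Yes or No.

Yes

φ(46) = φ(2)·φ(23) = 1·22 = 22 = 2 · 11.
It suffices to check that the order of 17 is not a proper divisor of 22: compute 17^(22/q) for q ∈ {2, 11}.
17^11 ≡ 45 (mod 46)  [q = 2: ≢ 1 ✓]
17^2 ≡ 13 (mod 46)  [q = 11: ≢ 1 ✓]
Every test exponent gives a nontrivial residue, hence 17 generates the full group.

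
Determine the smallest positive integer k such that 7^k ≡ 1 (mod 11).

10

Since 7 ∈ (Z/11Z)^×, its order divides φ(11) = 11 − 1 = 10 = 2 · 5.
Divisors of 10: 1, 2, 5, 10.
Test each divisor d:
7^1 ≡ 7
7^2 ≡ 5
7^5 ≡ 10
7^10 ≡ 1
Therefore the multiplicative order of 7 modulo 11 is 10.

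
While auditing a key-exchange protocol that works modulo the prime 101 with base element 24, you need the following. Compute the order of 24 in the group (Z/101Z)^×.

25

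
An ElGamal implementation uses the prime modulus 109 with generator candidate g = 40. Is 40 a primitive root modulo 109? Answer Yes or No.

φ(109) = 109 − 1 = 108 = 2^2 · 3^3.
An element g generates (Z/109Z)^× iff g^(108/q) ≢ 1 (mod 109) for each prime q ∈ {2, 3}.
40^54 ≡ 108 (mod 109)  [q = 2: ≢ 1 ✓]
40^36 ≡ 63 (mod 109)  [q = 3: ≢ 1 ✓]
All checks pass, so 40 has order 108 and is a primitive root modulo 109.

Yes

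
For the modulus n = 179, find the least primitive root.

2

φ(179) = 179 − 1 = 178 = 2 · 89.
Test candidates g = 2, 3, … against the prime factors q ∈ {2, 89} of φ(179): g is a generator iff g^(178/q) ≢ 1 for every such q.
g = 2: 2^89 ≡ 178; 2^2 ≡ 4 — none is 1, so 2 is a primitive root.
The smallest primitive root modulo 179 is 2.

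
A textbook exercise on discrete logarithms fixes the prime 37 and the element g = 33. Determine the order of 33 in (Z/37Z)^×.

The order of 33 must divide φ(37) = 37 − 1 = 36 = 2^2 · 3^2.
Divisors of 36: 1, 2, 3, 4, 6, 9, 12, 18, 36.
Test each divisor d:
33^1 ≡ 33
33^2 ≡ 16
33^3 ≡ 10
33^4 ≡ 34
33^6 ≡ 26
33^9 ≡ 1
The smallest such exponent is 9, so the order of 33 is 9.

9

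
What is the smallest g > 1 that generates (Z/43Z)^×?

3

φ(43) = 43 − 1 = 42 = 2 · 3 · 7.
g is a primitive root iff g^(42/q) ≢ 1 (mod 43) for each prime q ∈ {2, 3, 7}.
g = 2: 2^21 ≡ 42; 2^14 ≡ 1 — hits 1, so not a primitive root.
g = 3: 3^21 ≡ 42; 3^14 ≡ 36; 3^6 ≡ 41 — none is 1, so 3 is a primitive root.
The smallest primitive root modulo 43 is 3.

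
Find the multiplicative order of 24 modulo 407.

180

Since 24 ∈ (Z/407Z)^×, its order divides φ(407) = φ(11·37) = (11−1)·(37−1) = 10·36 = 360 = 2^3 · 3^2 · 5.
Divisors of 360: 1, 2, 3, 4, 5, 6, 8, 9, 10, 12, 15, 18, 20, 24, 30, 36, 40, 45, 60, 72, 90, 120, 180, 360.
Test each divisor d:
24^1 ≡ 24 (mod 407)
24^2 ≡ 169 (mod 407)
24^3 ≡ 393 (mod 407)
24^4 ≡ 71 (mod 407)
24^5 ≡ 76 (mod 407)
24^6 ≡ 196 (mod 407)
24^8 ≡ 157 (mod 407)
24^9 ≡ 105 (mod 407)
24^10 ≡ 78 (mod 407)
24^12 ≡ 158 (mod 407)
24^15 ≡ 230 (mod 407)
24^18 ≡ 36 (mod 407)
24^20 ≡ 386 (mod 407)
24^24 ≡ 137 (mod 407)
24^30 ≡ 397 (mod 407)
24^36 ≡ 75 (mod 407)
24^40 ≡ 34 (mod 407)
24^45 ≡ 142 (mod 407)
24^60 ≡ 100 (mod 407)
24^72 ≡ 334 (mod 407)
24^90 ≡ 221 (mod 407)
24^120 ≡ 232 (mod 407)
24^180 ≡ 1 (mod 407) ✓
The smallest such exponent is 180, so the order of 24 is 180.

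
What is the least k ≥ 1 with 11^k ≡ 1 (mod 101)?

100

By Lagrange's theorem, ord_101(11) divides φ(101) = 101 − 1 = 100 = 2^2 · 5^2.
Divisors of 100: 1, 2, 4, 5, 10, 20, 25, 50, 100.
Evaluate successive powers at the divisors of 100:
11^1 ≡ 11
11^2 ≡ 20
11^4 ≡ 97
11^5 ≡ 57
11^10 ≡ 17
11^20 ≡ 87
11^25 ≡ 10
11^50 ≡ 100
11^100 ≡ 1
The smallest such exponent is 100, so the order of 11 is 100.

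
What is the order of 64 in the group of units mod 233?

ord(64) | φ(233) = 233 − 1 = 232 = 2^3 · 29.
Divisors of 232: 1, 2, 4, 8, 29, 58, 116, 232.
Check 64^d mod 233 for each divisor in increasing order:
64^1 ≡ 64
64^2 ≡ 135
64^4 ≡ 51
64^8 ≡ 38
64^29 ≡ 1
So ord_233(64) = 29.

29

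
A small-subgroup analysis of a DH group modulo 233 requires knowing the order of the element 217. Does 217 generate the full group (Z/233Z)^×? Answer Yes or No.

φ(233) = 233 − 1 = 232 = 2^3 · 29.
217 is a primitive root mod 233 iff 217^(φ(233)/q) ≢ 1 for every prime q | φ(233), i.e. q ∈ {2, 29}.
217^116 ≡ 1 (mod 233)  [q = 2: ≡ 1 ✗]
217^8 ≡ 8 (mod 233)  [q = 29: ≢ 1 ✓]
Since 217^116 ≡ 1, the order of 217 divides 116 < 232, so 217 is not a primitive root.

No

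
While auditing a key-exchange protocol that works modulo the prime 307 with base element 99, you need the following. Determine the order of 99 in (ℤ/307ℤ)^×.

153

ord(99) | φ(307) = 307 − 1 = 306 = 2 · 3^2 · 17.
Divisors of 306: 1, 2, 3, 6, 9, 17, 18, 34, 51, 102, 153, 306.
Evaluate successive powers at the divisors of 306:
99^1 ≡ 99
99^2 ≡ 284
99^3 ≡ 179
99^6 ≡ 113
99^9 ≡ 272
99^17 ≡ 93
99^18 ≡ 304
99^34 ≡ 53
99^51 ≡ 17
99^102 ≡ 289
99^153 ≡ 1
The smallest such exponent is 153, so the order of 99 is 153.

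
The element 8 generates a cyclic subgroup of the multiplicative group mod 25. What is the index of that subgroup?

The order of 8 must divide φ(25) = φ(5^2) = 5·(5−1) = 20 = 2^2 · 5.
Divisors of 20: 1, 2, 4, 5, 10, 20.
Compute 8^d (mod 25) for the divisors d until we hit 1:
8^1 ≡ 8
8^2 ≡ 14
8^4 ≡ 21
8^5 ≡ 18
8^10 ≡ 24
8^20 ≡ 1
Thus |⟨8⟩| = ord(8) = 20.
[(Z/25Z)^× : ⟨8⟩] = 20/20 = 1.

1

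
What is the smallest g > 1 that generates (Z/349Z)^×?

2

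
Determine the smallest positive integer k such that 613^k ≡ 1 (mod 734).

366

The order of 613 must divide φ(734) = φ(2)·φ(367) = 1·366 = 366 = 2 · 3 · 61.
Divisors of 366: 1, 2, 3, 6, 61, 122, 183, 366.
Test each divisor d:
613^1 ≡ 613 (mod 734)
613^2 ≡ 695 (mod 734)
613^3 ≡ 315 (mod 734)
613^6 ≡ 135 (mod 734)
613^61 ≡ 451 (mod 734)
613^122 ≡ 83 (mod 734)
613^183 ≡ 733 (mod 734)
613^366 ≡ 1 (mod 734) ✓
The smallest such exponent is 366, so the order of 613 is 366.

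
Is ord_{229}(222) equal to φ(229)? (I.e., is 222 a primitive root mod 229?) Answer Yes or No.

φ(229) = 229 − 1 = 228 = 2^2 · 3 · 19.
An element g generates (Z/229Z)^× iff g^(228/q) ≢ 1 (mod 229) for each prime q ∈ {2, 3, 19}.
222^114 ≡ 228 (mod 229)  [q = 2: ≢ 1 ✓]
222^76 ≡ 94 (mod 229)  [q = 3: ≢ 1 ✓]
222^12 ≡ 43 (mod 229)  [q = 19: ≢ 1 ✓]
All checks pass, so 222 has order 228 and is a primitive root modulo 229.

Yes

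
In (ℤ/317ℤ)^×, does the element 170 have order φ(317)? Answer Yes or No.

φ(317) = 317 − 1 = 316 = 2^2 · 79.
An element g generates (Z/317Z)^× iff g^(316/q) ≢ 1 (mod 317) for each prime q ∈ {2, 79}.
170^158 ≡ 316 (mod 317)  [q = 2: ≢ 1 ✓]
170^4 ≡ 273 (mod 317)  [q = 79: ≢ 1 ✓]
Every test exponent gives a nontrivial residue, hence 170 generates the full group.

Yes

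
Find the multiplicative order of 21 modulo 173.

ord(21) | φ(173) = 173 − 1 = 172 = 2^2 · 43.
Divisors of 172: 1, 2, 4, 43, 86, 172.
Check 21^d mod 173 for each divisor in increasing order:
21^1 ≡ 21
21^2 ≡ 95
21^4 ≡ 29
21^43 ≡ 172
21^86 ≡ 1
Therefore the multiplicative order of 21 modulo 173 is 86.

86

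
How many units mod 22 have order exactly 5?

4

φ(22) = φ(2)·φ(11) = 1·10 = 10 = 2 · 5.
Since (Z/22Z)^× is cyclic of order 10, the number of elements of order d is φ(d) when d | 10 and 0 otherwise.
5 | 10, and φ(5) = 5 − 1 = 4.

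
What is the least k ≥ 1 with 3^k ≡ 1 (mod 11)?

5

ord(3) | φ(11) = 11 − 1 = 10 = 2 · 5.
Divisors of 10: 1, 2, 5, 10.
Compute 3^d (mod 11) for the divisors d until we hit 1:
3^1 ≡ 3
3^2 ≡ 9
3^5 ≡ 1
Therefore the multiplicative order of 3 modulo 11 is 5.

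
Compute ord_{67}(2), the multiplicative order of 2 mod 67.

The order of 2 must divide φ(67) = 67 − 1 = 66 = 2 · 3 · 11.
Divisors of 66: 1, 2, 3, 6, 11, 22, 33, 66.
Evaluate successive powers at the divisors of 66:
2^1 ≡ 2 (mod 67)
2^2 ≡ 4 (mod 67)
2^3 ≡ 8 (mod 67)
2^6 ≡ 64 (mod 67)
2^11 ≡ 38 (mod 67)
2^22 ≡ 37 (mod 67)
2^33 ≡ 66 (mod 67)
2^66 ≡ 1 (mod 67) ✓
Hence ord(2) = 66.

66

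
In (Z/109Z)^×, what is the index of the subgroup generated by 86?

By Lagrange's theorem, ord_109(86) divides φ(109) = 109 − 1 = 108 = 2^2 · 3^3.
Divisors of 108: 1, 2, 3, 4, 6, 9, 12, 18, 27, 36, 54, 108.
Compute 86^d (mod 109) for the divisors d until we hit 1:
86^1 ≡ 86 (mod 109)
86^2 ≡ 93 (mod 109)
86^3 ≡ 41 (mod 109)
86^4 ≡ 38 (mod 109)
86^6 ≡ 46 (mod 109)
86^9 ≡ 33 (mod 109)
86^12 ≡ 45 (mod 109)
86^18 ≡ 108 (mod 109)
86^27 ≡ 76 (mod 109)
86^36 ≡ 1 (mod 109) ✓
Thus |⟨86⟩| = ord(86) = 36.
The index is φ(109) / ord(86) = 108 / 36 = 3.

3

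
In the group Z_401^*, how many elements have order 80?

32

φ(401) = 401 − 1 = 400 = 2^4 · 5^2.
Since (Z/401Z)^× is cyclic of order 400, the number of elements of order d is φ(d) when d | 400 and 0 otherwise.
80 = 2^4 · 5 divides 400, and φ(80) = 32.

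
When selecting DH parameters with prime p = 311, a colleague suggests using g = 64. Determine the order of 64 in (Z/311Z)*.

155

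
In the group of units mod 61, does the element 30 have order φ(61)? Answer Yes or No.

Yes

φ(61) = 61 − 1 = 60 = 2^2 · 3 · 5.
It suffices to check that the order of 30 is not a proper divisor of 60: compute 30^(60/q) for q ∈ {2, 3, 5}.
30^30 ≡ 60 (mod 61)  [q = 2: ≢ 1 ✓]
30^20 ≡ 13 (mod 61)  [q = 3: ≢ 1 ✓]
30^12 ≡ 34 (mod 61)  [q = 5: ≢ 1 ✓]
All checks pass, so 30 has order 60 and is a primitive root modulo 61.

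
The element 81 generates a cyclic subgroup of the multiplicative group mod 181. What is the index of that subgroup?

ord(81) | φ(181) = 181 − 1 = 180 = 2^2 · 3^2 · 5.
Divisors of 180: 1, 2, 3, 4, 5, 6, 9, 10, 12, 15, 18, 20, 30, 36, 45, 60, 90, 180.
Evaluate successive powers at the divisors of 180:
81^1 ≡ 81 (mod 181)
81^2 ≡ 45 (mod 181)
81^3 ≡ 25 (mod 181)
81^4 ≡ 34 (mod 181)
81^5 ≡ 39 (mod 181)
81^6 ≡ 82 (mod 181)
81^9 ≡ 59 (mod 181)
81^10 ≡ 73 (mod 181)
81^12 ≡ 27 (mod 181)
81^15 ≡ 132 (mod 181)
81^18 ≡ 42 (mod 181)
81^20 ≡ 80 (mod 181)
81^30 ≡ 48 (mod 181)
81^36 ≡ 135 (mod 181)
81^45 ≡ 1 (mod 181) ✓
So ord_181(81) = 45, hence |⟨81⟩| = 45.
The index is φ(181) / ord(81) = 180 / 45 = 4.

4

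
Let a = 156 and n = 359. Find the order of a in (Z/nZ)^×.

358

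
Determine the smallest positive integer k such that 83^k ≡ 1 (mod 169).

Since 83 ∈ (Z/169Z)^×, its order divides φ(169) = φ(13^2) = 13·(13−1) = 156 = 2^2 · 3 · 13.
Divisors of 156: 1, 2, 3, 4, 6, 12, 13, 26, 39, 52, 78, 156.
Evaluate successive powers at the divisors of 156:
83^1 ≡ 83 (mod 169)
83^2 ≡ 129 (mod 169)
83^3 ≡ 60 (mod 169)
83^4 ≡ 79 (mod 169)
83^6 ≡ 51 (mod 169)
83^12 ≡ 66 (mod 169)
83^13 ≡ 70 (mod 169)
83^26 ≡ 168 (mod 169)
83^39 ≡ 99 (mod 169)
83^52 ≡ 1 (mod 169) ✓
So ord_169(83) = 52.

52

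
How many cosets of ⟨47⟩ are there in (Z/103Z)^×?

By Lagrange's theorem, ord_103(47) divides φ(103) = 103 − 1 = 102 = 2 · 3 · 17.
Divisors of 102: 1, 2, 3, 6, 17, 34, 51, 102.
Compute 47^d (mod 103) for the divisors d until we hit 1:
47^1 ≡ 47
47^2 ≡ 46
47^3 ≡ 102
47^6 ≡ 1
The order of 47 is 6, so the subgroup it generates has 6 elements.
The index is φ(103) / ord(47) = 102 / 6 = 17.

17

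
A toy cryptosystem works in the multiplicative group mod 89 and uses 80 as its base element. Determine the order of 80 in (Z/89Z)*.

44

ord(80) | φ(89) = 89 − 1 = 88 = 2^3 · 11.
Divisors of 88: 1, 2, 4, 8, 11, 22, 44, 88.
Test each divisor d:
80^1 ≡ 80 (mod 89)
80^2 ≡ 81 (mod 89)
80^4 ≡ 64 (mod 89)
80^8 ≡ 2 (mod 89)
80^11 ≡ 55 (mod 89)
80^22 ≡ 88 (mod 89)
80^44 ≡ 1 (mod 89) ✓
The smallest such exponent is 44, so the order of 80 is 44.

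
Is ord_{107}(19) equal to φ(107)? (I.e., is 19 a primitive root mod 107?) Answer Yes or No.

No

φ(107) = 107 − 1 = 106 = 2 · 53.
It suffices to check that the order of 19 is not a proper divisor of 106: compute 19^(106/q) for q ∈ {2, 53}.
19^53 ≡ 1 (mod 107)  [q = 2: ≡ 1 ✗]
19^2 ≡ 40 (mod 107)  [q = 53: ≢ 1 ✓]
Since 19^53 ≡ 1, the order of 19 divides 53 < 106, so 19 is not a primitive root.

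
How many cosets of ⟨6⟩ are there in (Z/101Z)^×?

The order of 6 must divide φ(101) = 101 − 1 = 100 = 2^2 · 5^2.
Divisors of 100: 1, 2, 4, 5, 10, 20, 25, 50, 100.
Test each divisor d:
6^1 ≡ 6 (mod 101)
6^2 ≡ 36 (mod 101)
6^4 ≡ 84 (mod 101)
6^5 ≡ 100 (mod 101)
6^10 ≡ 1 (mod 101) ✓
Thus |⟨6⟩| = ord(6) = 10.
Index = |(Z/101Z)^×| / |⟨6⟩| = 100 / 10 = 10.

10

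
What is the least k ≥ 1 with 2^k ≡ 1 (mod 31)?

The order of 2 must divide φ(31) = 31 − 1 = 30 = 2 · 3 · 5.
Divisors of 30: 1, 2, 3, 5, 6, 10, 15, 30.
Compute 2^d (mod 31) for the divisors d until we hit 1:
2^1 ≡ 2
2^2 ≡ 4
2^3 ≡ 8
2^5 ≡ 1
Therefore the multiplicative order of 2 modulo 31 is 5.

5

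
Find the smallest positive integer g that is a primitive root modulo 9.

2

φ(9) = φ(3^2) = 3·(3−1) = 6 = 2 · 3.
g is a primitive root iff g^(6/q) ≢ 1 (mod 9) for each prime q ∈ {2, 3}.
g = 2: 2^3 ≡ 8; 2^2 ≡ 4 — none is 1, so 2 is a primitive root.
The smallest primitive root modulo 9 is 2.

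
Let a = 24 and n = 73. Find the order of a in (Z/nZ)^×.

12

ord(24) | φ(73) = 73 − 1 = 72 = 2^3 · 3^2.
Divisors of 72: 1, 2, 3, 4, 6, 8, 9, 12, 18, 24, 36, 72.
Test each divisor d:
24^1 ≡ 24
24^2 ≡ 65
24^3 ≡ 27
24^4 ≡ 64
24^6 ≡ 72
24^8 ≡ 8
24^9 ≡ 46
24^12 ≡ 1
The smallest such exponent is 12, so the order of 24 is 12.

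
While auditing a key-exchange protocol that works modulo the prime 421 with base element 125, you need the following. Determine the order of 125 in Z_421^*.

70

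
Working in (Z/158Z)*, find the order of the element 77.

78

ord(77) | φ(158) = φ(2)·φ(79) = 1·78 = 78 = 2 · 3 · 13.
Divisors of 78: 1, 2, 3, 6, 13, 26, 39, 78.
Evaluate successive powers at the divisors of 78:
77^1 ≡ 77
77^2 ≡ 83
77^3 ≡ 71
77^6 ≡ 143
77^13 ≡ 103
77^26 ≡ 23
77^39 ≡ 157
77^78 ≡ 1
The smallest such exponent is 78, so the order of 77 is 78.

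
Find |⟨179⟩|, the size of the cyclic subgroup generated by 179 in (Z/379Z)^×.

By Lagrange's theorem, ord_379(179) divides φ(379) = 379 − 1 = 378 = 2 · 3^3 · 7.
Divisors of 378: 1, 2, 3, 6, 7, 9, 14, 18, 21, 27, 42, 54, 63, 126, 189, 378.
Compute 179^d (mod 379) for the divisors d until we hit 1:
179^1 ≡ 179 (mod 379)
179^2 ≡ 205 (mod 379)
179^3 ≡ 311 (mod 379)
179^6 ≡ 76 (mod 379)
179^7 ≡ 339 (mod 379)
179^9 ≡ 138 (mod 379)
179^14 ≡ 84 (mod 379)
179^18 ≡ 94 (mod 379)
179^21 ≡ 51 (mod 379)
179^27 ≡ 86 (mod 379)
179^42 ≡ 327 (mod 379)
179^54 ≡ 195 (mod 379)
179^63 ≡ 1 (mod 379) ✓
The smallest such exponent is 63, so the order of 179 is 63.

63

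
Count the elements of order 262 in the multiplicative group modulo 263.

130

φ(263) = 263 − 1 = 262 = 2 · 131.
Since (Z/263Z)^× is cyclic of order 262, the number of elements of order d is φ(d) when d | 262 and 0 otherwise.
262 = 2 · 131 divides 262, and φ(262) = 130.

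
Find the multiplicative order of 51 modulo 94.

23

By Lagrange's theorem, ord_94(51) divides φ(94) = φ(2)·φ(47) = 1·46 = 46 = 2 · 23.
Divisors of 46: 1, 2, 23, 46.
Evaluate successive powers at the divisors of 46:
51^1 ≡ 51
51^2 ≡ 63
51^23 ≡ 1
Therefore the multiplicative order of 51 modulo 94 is 23.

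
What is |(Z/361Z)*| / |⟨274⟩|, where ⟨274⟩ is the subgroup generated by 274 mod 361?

3

Since 274 ∈ (Z/361Z)^×, its order divides φ(361) = φ(19^2) = 19·(19−1) = 342 = 2 · 3^2 · 19.
Divisors of 342: 1, 2, 3, 6, 9, 18, 19, 38, 57, 114, 171, 342.
Check 274^d mod 361 for each divisor in increasing order:
274^1 ≡ 274
274^2 ≡ 349
274^3 ≡ 322
274^6 ≡ 77
274^9 ≡ 246
274^18 ≡ 229
274^19 ≡ 293
274^38 ≡ 292
274^57 ≡ 360
274^114 ≡ 1
So ord_361(274) = 114, hence |⟨274⟩| = 114.
The index is φ(361) / ord(274) = 342 / 114 = 3.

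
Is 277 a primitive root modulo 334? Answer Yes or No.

φ(334) = φ(2)·φ(167) = 1·166 = 166 = 2 · 83.
277 is a primitive root mod 334 iff 277^(φ(334)/q) ≢ 1 for every prime q | φ(334), i.e. q ∈ {2, 83}.
277^83 ≡ 333 (mod 334)  [q = 2: ≢ 1 ✓]
277^2 ≡ 243 (mod 334)  [q = 83: ≢ 1 ✓]
None equal 1, so ord_334(277) = 166: 277 is a primitive root.

Yes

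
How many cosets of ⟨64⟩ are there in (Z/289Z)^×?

4

Since 64 ∈ (Z/289Z)^×, its order divides φ(289) = φ(17^2) = 17·(17−1) = 272 = 2^4 · 17.
Divisors of 272: 1, 2, 4, 8, 16, 17, 34, 68, 136, 272.
Test each divisor d:
64^1 ≡ 64 (mod 289)
64^2 ≡ 50 (mod 289)
64^4 ≡ 188 (mod 289)
64^8 ≡ 86 (mod 289)
64^16 ≡ 171 (mod 289)
64^17 ≡ 251 (mod 289)
64^34 ≡ 288 (mod 289)
64^68 ≡ 1 (mod 289) ✓
Thus |⟨64⟩| = ord(64) = 68.
Index = |(Z/289Z)^×| / |⟨64⟩| = 272 / 68 = 4.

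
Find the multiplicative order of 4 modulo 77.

ord(4) | φ(77) = φ(7·11) = (7−1)·(11−1) = 6·10 = 60 = 2^2 · 3 · 5.
Divisors of 60: 1, 2, 3, 4, 5, 6, 10, 12, 15, 20, 30, 60.
Evaluate successive powers at the divisors of 60:
4^1 ≡ 4
4^2 ≡ 16
4^3 ≡ 64
4^4 ≡ 25
4^5 ≡ 23
4^6 ≡ 15
4^10 ≡ 67
4^12 ≡ 71
4^15 ≡ 1
Hence ord(4) = 15.

15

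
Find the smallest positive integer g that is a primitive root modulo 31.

φ(31) = 31 − 1 = 30 = 2 · 3 · 5.
Test candidates g = 2, 3, … against the prime factors q ∈ {2, 3, 5} of φ(31): g is a generator iff g^(30/q) ≢ 1 for every such q.
g = 2: 2^15 ≡ 1 — hits 1, so not a primitive root.
g = 3: 3^15 ≡ 30; 3^10 ≡ 25; 3^6 ≡ 16 — none is 1, so 3 is a primitive root.
So 3 is the smallest generator of (Z/31Z)^×.

3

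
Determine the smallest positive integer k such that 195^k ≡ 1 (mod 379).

7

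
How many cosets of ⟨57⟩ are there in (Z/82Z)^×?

8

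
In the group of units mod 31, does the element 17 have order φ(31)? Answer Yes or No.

Yes

φ(31) = 31 − 1 = 30 = 2 · 3 · 5.
Test 17^(30/q) mod 31 for each prime factor q of 30:
17^15 ≡ 30 (mod 31)  [q = 2: ≢ 1 ✓]
17^10 ≡ 25 (mod 31)  [q = 3: ≢ 1 ✓]
17^6 ≡ 8 (mod 31)  [q = 5: ≢ 1 ✓]
All checks pass, so 17 has order 30 and is a primitive root modulo 31.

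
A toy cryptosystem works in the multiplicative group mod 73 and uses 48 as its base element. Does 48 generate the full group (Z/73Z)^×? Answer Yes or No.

φ(73) = 73 − 1 = 72 = 2^3 · 3^2.
48 is a primitive root mod 73 iff 48^(φ(73)/q) ≢ 1 for every prime q | φ(73), i.e. q ∈ {2, 3}.
48^36 ≡ 1 (mod 73)  [q = 2: ≡ 1 ✗]
48^24 ≡ 64 (mod 73)  [q = 3: ≢ 1 ✓]
48^36 ≡ 1 shows ord(48) | 36, strictly less than φ(73); not a primitive root.

No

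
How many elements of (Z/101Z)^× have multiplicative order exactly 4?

2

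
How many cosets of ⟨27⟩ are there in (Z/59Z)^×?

2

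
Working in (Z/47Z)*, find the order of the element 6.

23

By Lagrange's theorem, ord_47(6) divides φ(47) = 47 − 1 = 46 = 2 · 23.
Divisors of 46: 1, 2, 23, 46.
Check 6^d mod 47 for each divisor in increasing order:
6^1 ≡ 6
6^2 ≡ 36
6^23 ≡ 1
Therefore the multiplicative order of 6 modulo 47 is 23.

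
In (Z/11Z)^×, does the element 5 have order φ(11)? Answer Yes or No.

No

φ(11) = 11 − 1 = 10 = 2 · 5.
An element g generates (Z/11Z)^× iff g^(10/q) ≢ 1 (mod 11) for each prime q ∈ {2, 5}.
5^5 ≡ 1 (mod 11)  [q = 2: ≡ 1 ✗]
5^2 ≡ 3 (mod 11)  [q = 5: ≢ 1 ✓]
The check at q = 2 fails, so 5 generates a proper subgroup.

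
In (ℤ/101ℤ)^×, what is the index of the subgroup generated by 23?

2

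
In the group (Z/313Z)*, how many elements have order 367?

0

φ(313) = 313 − 1 = 312 = 2^3 · 3 · 13.
(Z/313Z)^× is cyclic (|G| = 312); a cyclic group of order m has exactly φ(d) elements of each order d | m, and none otherwise.
Here 312 is not a multiple of 367, so there are no elements of order 367.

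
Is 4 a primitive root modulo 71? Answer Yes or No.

No

φ(71) = 71 − 1 = 70 = 2 · 5 · 7.
4 is a primitive root mod 71 iff 4^(φ(71)/q) ≢ 1 for every prime q | φ(71), i.e. q ∈ {2, 5, 7}.
4^35 ≡ 1 (mod 71)  [q = 2: ≡ 1 ✗]
4^14 ≡ 5 (mod 71)  [q = 5: ≢ 1 ✓]
4^10 ≡ 48 (mod 71)  [q = 7: ≢ 1 ✓]
Since 4^35 ≡ 1, the order of 4 divides 35 < 70, so 4 is not a primitive root.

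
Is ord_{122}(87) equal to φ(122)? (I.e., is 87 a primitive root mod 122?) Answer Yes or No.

Yes

φ(122) = φ(2)·φ(61) = 1·60 = 60 = 2^2 · 3 · 5.
Test 87^(60/q) mod 122 for each prime factor q of 60:
87^30 ≡ 121 (mod 122)  [q = 2: ≢ 1 ✓]
87^20 ≡ 13 (mod 122)  [q = 3: ≢ 1 ✓]
87^12 ≡ 9 (mod 122)  [q = 5: ≢ 1 ✓]
All checks pass, so 87 has order 60 and is a primitive root modulo 122.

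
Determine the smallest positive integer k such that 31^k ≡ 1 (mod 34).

By Lagrange's theorem, ord_34(31) divides φ(34) = φ(2)·φ(17) = 1·16 = 16 = 2^4.
Divisors of 16: 1, 2, 4, 8, 16.
Compute 31^d (mod 34) for the divisors d until we hit 1:
31^1 ≡ 31 (mod 34)
31^2 ≡ 9 (mod 34)
31^4 ≡ 13 (mod 34)
31^8 ≡ 33 (mod 34)
31^16 ≡ 1 (mod 34) ✓
So ord_34(31) = 16.

16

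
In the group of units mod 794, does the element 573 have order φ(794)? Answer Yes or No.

No

φ(794) = φ(2)·φ(397) = 1·396 = 396 = 2^2 · 3^2 · 11.
573 is a primitive root mod 794 iff 573^(φ(794)/q) ≢ 1 for every prime q | φ(794), i.e. q ∈ {2, 3, 11}.
573^198 ≡ 1 (mod 794)  [q = 2: ≡ 1 ✗]
573^132 ≡ 431 (mod 794)  [q = 3: ≢ 1 ✓]
573^36 ≡ 687 (mod 794)  [q = 11: ≢ 1 ✓]
Since 573^198 ≡ 1, the order of 573 divides 198 < 396, so 573 is not a primitive root.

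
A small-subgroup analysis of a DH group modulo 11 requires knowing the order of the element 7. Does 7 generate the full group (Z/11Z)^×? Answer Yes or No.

φ(11) = 11 − 1 = 10 = 2 · 5.
7 is a primitive root mod 11 iff 7^(φ(11)/q) ≢ 1 for every prime q | φ(11), i.e. q ∈ {2, 5}.
7^5 ≡ 10 (mod 11)  [q = 2: ≢ 1 ✓]
7^2 ≡ 5 (mod 11)  [q = 5: ≢ 1 ✓]
Every test exponent gives a nontrivial residue, hence 7 generates the full group.

Yes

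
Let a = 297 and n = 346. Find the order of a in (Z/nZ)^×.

43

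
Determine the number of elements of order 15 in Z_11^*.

φ(11) = 11 − 1 = 10 = 2 · 5.
In a cyclic group of order 10, there are φ(d) elements of order d for each divisor d of 10, and zero for non-divisors.
15 does not divide 10, so no element of (Z/11Z)^× has order 15.

0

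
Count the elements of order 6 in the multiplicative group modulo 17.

0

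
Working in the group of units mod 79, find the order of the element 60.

78

The order of 60 must divide φ(79) = 79 − 1 = 78 = 2 · 3 · 13.
Divisors of 78: 1, 2, 3, 6, 13, 26, 39, 78.
Compute 60^d (mod 79) for the divisors d until we hit 1:
60^1 ≡ 60 (mod 79)
60^2 ≡ 45 (mod 79)
60^3 ≡ 14 (mod 79)
60^6 ≡ 38 (mod 79)
60^13 ≡ 56 (mod 79)
60^26 ≡ 55 (mod 79)
60^39 ≡ 78 (mod 79)
60^78 ≡ 1 (mod 79) ✓
So ord_79(60) = 78.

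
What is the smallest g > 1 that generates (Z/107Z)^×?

2

φ(107) = 107 − 1 = 106 = 2 · 53.
g is a primitive root iff g^(106/q) ≢ 1 (mod 107) for each prime q ∈ {2, 53}.
g = 2: 2^53 ≡ 106; 2^2 ≡ 4 — none is 1, so 2 is a primitive root.
So 2 is the smallest generator of (Z/107Z)^×.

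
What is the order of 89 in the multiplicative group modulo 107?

53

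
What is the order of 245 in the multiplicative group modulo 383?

ord(245) | φ(383) = 383 − 1 = 382 = 2 · 191.
Divisors of 382: 1, 2, 191, 382.
Check 245^d mod 383 for each divisor in increasing order:
245^1 ≡ 245 (mod 383)
245^2 ≡ 277 (mod 383)
245^191 ≡ 382 (mod 383)
245^382 ≡ 1 (mod 383) ✓
So ord_383(245) = 382.

382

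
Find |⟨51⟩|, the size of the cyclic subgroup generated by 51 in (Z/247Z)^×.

18

By Lagrange's theorem, ord_247(51) divides φ(247) = φ(13·19) = (13−1)·(19−1) = 12·18 = 216 = 2^3 · 3^3.
Divisors of 216: 1, 2, 3, 4, 6, 8, 9, 12, 18, 24, 27, 36, 54, 72, 108, 216.
Evaluate successive powers at the divisors of 216:
51^1 ≡ 51 (mod 247)
51^2 ≡ 131 (mod 247)
51^3 ≡ 12 (mod 247)
51^4 ≡ 118 (mod 247)
51^6 ≡ 144 (mod 247)
51^8 ≡ 92 (mod 247)
51^9 ≡ 246 (mod 247)
51^12 ≡ 235 (mod 247)
51^18 ≡ 1 (mod 247) ✓
Therefore the multiplicative order of 51 modulo 247 is 18.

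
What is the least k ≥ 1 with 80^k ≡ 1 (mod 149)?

The order of 80 must divide φ(149) = 149 − 1 = 148 = 2^2 · 37.
Divisors of 148: 1, 2, 4, 37, 74, 148.
Compute 80^d (mod 149) for the divisors d until we hit 1:
80^1 ≡ 80 (mod 149)
80^2 ≡ 142 (mod 149)
80^4 ≡ 49 (mod 149)
80^37 ≡ 1 (mod 149) ✓
So ord_149(80) = 37.

37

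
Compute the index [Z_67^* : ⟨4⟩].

2

The order of 4 must divide φ(67) = 67 − 1 = 66 = 2 · 3 · 11.
Divisors of 66: 1, 2, 3, 6, 11, 22, 33, 66.
Evaluate successive powers at the divisors of 66:
4^1 ≡ 4 (mod 67)
4^2 ≡ 16 (mod 67)
4^3 ≡ 64 (mod 67)
4^6 ≡ 9 (mod 67)
4^11 ≡ 37 (mod 67)
4^22 ≡ 29 (mod 67)
4^33 ≡ 1 (mod 67) ✓
The order of 4 is 33, so the subgroup it generates has 33 elements.
The index is φ(67) / ord(4) = 66 / 33 = 2.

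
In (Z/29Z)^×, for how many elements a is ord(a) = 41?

φ(29) = 29 − 1 = 28 = 2^2 · 7.
Since (Z/29Z)^× is cyclic of order 28, the number of elements of order d is φ(d) when d | 28 and 0 otherwise.
Here 28 is not a multiple of 41, so there are no elements of order 41.

0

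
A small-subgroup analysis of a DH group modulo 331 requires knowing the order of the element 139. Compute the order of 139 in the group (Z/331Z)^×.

Since 139 ∈ (Z/331Z)^×, its order divides φ(331) = 331 − 1 = 330 = 2 · 3 · 5 · 11.
Divisors of 330: 1, 2, 3, 5, 6, 10, 11, 15, 22, 30, 33, 55, 66, 110, 165, 330.
Check 139^d mod 331 for each divisor in increasing order:
139^1 ≡ 139 (mod 331)
139^2 ≡ 123 (mod 331)
139^3 ≡ 216 (mod 331)
139^5 ≡ 88 (mod 331)
139^6 ≡ 316 (mod 331)
139^10 ≡ 131 (mod 331)
139^11 ≡ 4 (mod 331)
139^15 ≡ 274 (mod 331)
139^22 ≡ 16 (mod 331)
139^30 ≡ 270 (mod 331)
139^33 ≡ 64 (mod 331)
139^55 ≡ 31 (mod 331)
139^66 ≡ 124 (mod 331)
139^110 ≡ 299 (mod 331)
139^165 ≡ 1 (mod 331) ✓
Hence ord(139) = 165.

165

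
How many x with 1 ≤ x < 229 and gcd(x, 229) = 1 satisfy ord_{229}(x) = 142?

0

φ(229) = 229 − 1 = 228 = 2^2 · 3 · 19.
Since (Z/229Z)^× is cyclic of order 228, the number of elements of order d is φ(d) when d | 228 and 0 otherwise.
Since 142 ∤ 228, the count is 0.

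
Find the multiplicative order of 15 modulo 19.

18

Since 15 ∈ (Z/19Z)^×, its order divides φ(19) = 19 − 1 = 18 = 2 · 3^2.
Divisors of 18: 1, 2, 3, 6, 9, 18.
Check 15^d mod 19 for each divisor in increasing order:
15^1 ≡ 15 (mod 19)
15^2 ≡ 16 (mod 19)
15^3 ≡ 12 (mod 19)
15^6 ≡ 11 (mod 19)
15^9 ≡ 18 (mod 19)
15^18 ≡ 1 (mod 19) ✓
The smallest such exponent is 18, so the order of 15 is 18.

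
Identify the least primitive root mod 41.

6

φ(41) = 41 − 1 = 40 = 2^3 · 5.
g is a primitive root iff g^(40/q) ≢ 1 (mod 41) for each prime q ∈ {2, 5}.
g = 2: 2^20 ≡ 1 — hits 1, so not a primitive root.
g = 3: 3^20 ≡ 40; 3^8 ≡ 1 — hits 1, so not a primitive root.
g = 4: 4^20 ≡ 1 — hits 1, so not a primitive root.
g = 5: 5^20 ≡ 1 — hits 1, so not a primitive root.
g = 6: 6^20 ≡ 40; 6^8 ≡ 10 — none is 1, so 6 is a primitive root.
Hence the least primitive root of 41 is 6.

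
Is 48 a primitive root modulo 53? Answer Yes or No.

φ(53) = 53 − 1 = 52 = 2^2 · 13.
It suffices to check that the order of 48 is not a proper divisor of 52: compute 48^(52/q) for q ∈ {2, 13}.
48^26 ≡ 52 (mod 53)  [q = 2: ≢ 1 ✓]
48^4 ≡ 42 (mod 53)  [q = 13: ≢ 1 ✓]
All checks pass, so 48 has order 52 and is a primitive root modulo 53.

Yes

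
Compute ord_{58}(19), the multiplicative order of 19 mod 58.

The order of 19 must divide φ(58) = φ(2)·φ(29) = 1·28 = 28 = 2^2 · 7.
Divisors of 28: 1, 2, 4, 7, 14, 28.
Evaluate successive powers at the divisors of 28:
19^1 ≡ 19 (mod 58)
19^2 ≡ 13 (mod 58)
19^4 ≡ 53 (mod 58)
19^7 ≡ 41 (mod 58)
19^14 ≡ 57 (mod 58)
19^28 ≡ 1 (mod 58) ✓
So ord_58(19) = 28.

28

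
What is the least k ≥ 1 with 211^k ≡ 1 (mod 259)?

Since 211 ∈ (Z/259Z)^×, its order divides φ(259) = φ(7·37) = (7−1)·(37−1) = 6·36 = 216 = 2^3 · 3^3.
Divisors of 216: 1, 2, 3, 4, 6, 8, 9, 12, 18, 24, 27, 36, 54, 72, 108, 216.
Compute 211^d (mod 259) for the divisors d until we hit 1:
211^1 ≡ 211 (mod 259)
211^2 ≡ 232 (mod 259)
211^3 ≡ 1 (mod 259) ✓
Hence ord(211) = 3.

3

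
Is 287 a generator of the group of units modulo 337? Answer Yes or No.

φ(337) = 337 − 1 = 336 = 2^4 · 3 · 7.
287 is a primitive root mod 337 iff 287^(φ(337)/q) ≢ 1 for every prime q | φ(337), i.e. q ∈ {2, 3, 7}.
287^168 ≡ 1 (mod 337)  [q = 2: ≡ 1 ✗]
287^112 ≡ 128 (mod 337)  [q = 3: ≢ 1 ✓]
287^48 ≡ 52 (mod 337)  [q = 7: ≢ 1 ✓]
287^168 ≡ 1 shows ord(287) | 168, strictly less than φ(337); not a primitive root.

No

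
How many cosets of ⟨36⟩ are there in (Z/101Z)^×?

20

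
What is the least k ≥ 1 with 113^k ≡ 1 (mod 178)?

88

The order of 113 must divide φ(178) = φ(2)·φ(89) = 1·88 = 88 = 2^3 · 11.
Divisors of 88: 1, 2, 4, 8, 11, 22, 44, 88.
Evaluate successive powers at the divisors of 88:
113^1 ≡ 113 (mod 178)
113^2 ≡ 131 (mod 178)
113^4 ≡ 73 (mod 178)
113^8 ≡ 167 (mod 178)
113^11 ≡ 37 (mod 178)
113^22 ≡ 123 (mod 178)
113^44 ≡ 177 (mod 178)
113^88 ≡ 1 (mod 178) ✓
So ord_178(113) = 88.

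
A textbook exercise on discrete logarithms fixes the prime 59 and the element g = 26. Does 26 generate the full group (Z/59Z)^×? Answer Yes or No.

No

φ(59) = 59 − 1 = 58 = 2 · 29.
It suffices to check that the order of 26 is not a proper divisor of 58: compute 26^(58/q) for q ∈ {2, 29}.
26^29 ≡ 1 (mod 59)  [q = 2: ≡ 1 ✗]
26^2 ≡ 27 (mod 59)  [q = 29: ≢ 1 ✓]
The check at q = 2 fails, so 26 generates a proper subgroup.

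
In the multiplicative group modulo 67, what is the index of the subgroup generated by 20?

ord(20) | φ(67) = 67 − 1 = 66 = 2 · 3 · 11.
Divisors of 66: 1, 2, 3, 6, 11, 22, 33, 66.
Test each divisor d:
20^1 ≡ 20
20^2 ≡ 65
20^3 ≡ 27
20^6 ≡ 59
20^11 ≡ 30
20^22 ≡ 29
20^33 ≡ 66
20^66 ≡ 1
Thus |⟨20⟩| = ord(20) = 66.
[(Z/67Z)^× : ⟨20⟩] = 66/66 = 1.

1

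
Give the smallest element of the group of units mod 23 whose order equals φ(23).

φ(23) = 23 − 1 = 22 = 2 · 11.
Test candidates g = 2, 3, … against the prime factors q ∈ {2, 11} of φ(23): g is a generator iff g^(22/q) ≢ 1 for every such q.
g = 2: 2^11 ≡ 1 — hits 1, so not a primitive root.
g = 3: 3^11 ≡ 1 — hits 1, so not a primitive root.
g = 4: 4^11 ≡ 1 — hits 1, so not a primitive root.
g = 5: 5^11 ≡ 22; 5^2 ≡ 2 — none is 1, so 5 is a primitive root.
So 5 is the smallest generator of (Z/23Z)^×.

5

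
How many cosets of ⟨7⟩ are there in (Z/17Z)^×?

1

Since 7 ∈ (Z/17Z)^×, its order divides φ(17) = 17 − 1 = 16 = 2^4.
Divisors of 16: 1, 2, 4, 8, 16.
Evaluate successive powers at the divisors of 16:
7^1 ≡ 7 (mod 17)
7^2 ≡ 15 (mod 17)
7^4 ≡ 4 (mod 17)
7^8 ≡ 16 (mod 17)
7^16 ≡ 1 (mod 17) ✓
Thus |⟨7⟩| = ord(7) = 16.
[(Z/17Z)^× : ⟨7⟩] = 16/16 = 1.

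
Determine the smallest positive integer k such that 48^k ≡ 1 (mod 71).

7

Since 48 ∈ (Z/71Z)^×, its order divides φ(71) = 71 − 1 = 70 = 2 · 5 · 7.
Divisors of 70: 1, 2, 5, 7, 10, 14, 35, 70.
Compute 48^d (mod 71) for the divisors d until we hit 1:
48^1 ≡ 48 (mod 71)
48^2 ≡ 32 (mod 71)
48^5 ≡ 20 (mod 71)
48^7 ≡ 1 (mod 71) ✓
So ord_71(48) = 7.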